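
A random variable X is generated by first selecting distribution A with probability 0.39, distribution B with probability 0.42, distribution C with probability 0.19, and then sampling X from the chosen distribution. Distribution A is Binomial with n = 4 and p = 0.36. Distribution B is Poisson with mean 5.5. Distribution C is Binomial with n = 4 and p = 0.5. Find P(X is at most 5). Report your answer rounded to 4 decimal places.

0.8021

Conditional on each component, P(X ≤ 5): A: 1; B: 0.528919; C: 1.
By total probability, P(X ≤ 5) = 0.39·1 + 0.42·0.528919 + 0.19·1 = 0.802146.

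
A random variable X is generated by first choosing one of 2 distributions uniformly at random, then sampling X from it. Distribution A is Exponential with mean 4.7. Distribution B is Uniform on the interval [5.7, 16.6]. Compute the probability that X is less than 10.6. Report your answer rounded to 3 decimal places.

0.672

Conditional on each component, P(X < 10.6): A: 0.89516; B: 0.449541.
By total probability, P(X < 10.6) = 0.5·0.89516 + 0.5·0.449541 = 0.672351.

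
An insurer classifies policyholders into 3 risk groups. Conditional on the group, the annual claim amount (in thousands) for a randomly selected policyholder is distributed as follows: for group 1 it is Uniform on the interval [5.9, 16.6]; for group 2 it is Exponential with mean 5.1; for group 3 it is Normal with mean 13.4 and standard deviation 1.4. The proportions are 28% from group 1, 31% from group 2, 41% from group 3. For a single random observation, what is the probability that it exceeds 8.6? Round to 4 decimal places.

0.6766

Conditional on each group, P(X > 8.6): 1: 0.747664; 2: 0.185208; 3: 0.999697.
By total probability, P(X > 8.6) = 0.28·0.747664 + 0.31·0.185208 + 0.41·0.999697 = 0.676636.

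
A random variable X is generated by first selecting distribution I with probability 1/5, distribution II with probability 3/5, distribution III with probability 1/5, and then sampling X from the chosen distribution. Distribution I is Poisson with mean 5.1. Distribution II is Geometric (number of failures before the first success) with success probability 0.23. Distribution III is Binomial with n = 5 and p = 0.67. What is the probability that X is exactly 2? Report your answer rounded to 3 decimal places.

Conditional on each component, P(X = 2): I: 0.0792882; II: 0.136367; III: 0.161321.
By total probability, P(X = 2) = 0.2·0.0792882 + 0.6·0.136367 + 0.2·0.161321 = 0.129942.

0.130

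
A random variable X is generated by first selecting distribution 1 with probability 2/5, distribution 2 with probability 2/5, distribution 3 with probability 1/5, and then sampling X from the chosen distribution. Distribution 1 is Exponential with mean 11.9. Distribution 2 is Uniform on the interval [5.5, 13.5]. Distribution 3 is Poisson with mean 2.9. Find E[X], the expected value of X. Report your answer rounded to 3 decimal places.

Component means — 1: 11.9; 2: 9.5; 3: 2.9.
E[X] = 0.4·11.9 + 0.4·9.5 + 0.2·2.9 = 9.14.

9.140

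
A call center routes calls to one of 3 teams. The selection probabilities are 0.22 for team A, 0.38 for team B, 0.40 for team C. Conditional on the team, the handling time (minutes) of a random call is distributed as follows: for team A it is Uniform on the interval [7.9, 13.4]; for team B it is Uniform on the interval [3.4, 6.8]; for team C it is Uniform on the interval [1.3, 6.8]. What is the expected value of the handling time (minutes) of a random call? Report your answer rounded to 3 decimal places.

Component means — A: 10.65; B: 5.1; C: 4.05.
E[X] = 0.22·10.65 + 0.38·5.1 + 0.4·4.05 = 5.901.

5.901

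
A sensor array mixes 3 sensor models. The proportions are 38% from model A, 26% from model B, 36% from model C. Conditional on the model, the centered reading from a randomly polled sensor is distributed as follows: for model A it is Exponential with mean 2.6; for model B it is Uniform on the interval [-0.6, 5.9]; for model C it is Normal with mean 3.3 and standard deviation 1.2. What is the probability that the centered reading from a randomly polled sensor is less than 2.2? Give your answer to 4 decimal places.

Conditional on each model, P(X < 2.2): A: 0.570938; B: 0.430769; C: 0.179659.
By total probability, P(X < 2.2) = 0.38·0.570938 + 0.26·0.430769 + 0.36·0.179659 = 0.393634.

0.3936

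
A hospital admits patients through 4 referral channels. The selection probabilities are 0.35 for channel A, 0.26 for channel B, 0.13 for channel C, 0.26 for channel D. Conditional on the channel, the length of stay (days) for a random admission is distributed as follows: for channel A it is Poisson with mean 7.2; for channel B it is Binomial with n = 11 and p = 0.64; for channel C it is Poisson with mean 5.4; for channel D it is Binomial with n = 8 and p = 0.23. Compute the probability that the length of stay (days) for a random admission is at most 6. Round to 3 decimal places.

Conditional on each channel, P(X ≤ 6): A: 0.420356; B: 0.358101; C: 0.701671; D: 0.999782.
By total probability, P(X ≤ 6) = 0.35·0.420356 + 0.26·0.358101 + 0.13·0.701671 + 0.26·0.999782 = 0.591391.

0.591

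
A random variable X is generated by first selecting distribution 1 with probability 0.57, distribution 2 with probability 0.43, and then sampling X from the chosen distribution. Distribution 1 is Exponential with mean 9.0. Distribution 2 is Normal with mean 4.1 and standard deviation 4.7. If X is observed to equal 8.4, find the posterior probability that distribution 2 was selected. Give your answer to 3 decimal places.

Likelihoods f(8.4 | ·): 1: 0.0436934; 2: 0.0558539.
Posterior ∝ prior × likelihood. Numerator for 2: 0.43·0.0558539 = 0.0240172.
Normalizing constant: 0.57·0.0436934 + 0.43·0.0558539 = 0.0489224.
P(2 | observation) = 0.0240172 / 0.0489224 = 0.490924.

0.491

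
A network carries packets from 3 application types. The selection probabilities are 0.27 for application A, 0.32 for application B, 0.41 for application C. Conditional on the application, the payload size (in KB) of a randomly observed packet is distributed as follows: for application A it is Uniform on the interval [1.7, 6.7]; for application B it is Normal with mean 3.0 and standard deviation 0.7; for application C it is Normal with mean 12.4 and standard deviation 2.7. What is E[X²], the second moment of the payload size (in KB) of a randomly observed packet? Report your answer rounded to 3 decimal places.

74.393

For each component E[X²] = Var + (mean)², giving A: 19.7233; B: 9.49; C: 161.05.
Overall E[X²] = 0.27·19.7233 + 0.32·9.49 + 0.41·161.05 = 74.3926.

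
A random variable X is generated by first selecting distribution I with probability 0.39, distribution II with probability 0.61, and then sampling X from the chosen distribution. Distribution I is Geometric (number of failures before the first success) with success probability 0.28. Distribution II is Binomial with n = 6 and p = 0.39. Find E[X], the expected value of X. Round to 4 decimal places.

2.4303

Component means — I: 2.57143; II: 2.34.
E[X] = 0.39·2.57143 + 0.61·2.34 = 2.43026.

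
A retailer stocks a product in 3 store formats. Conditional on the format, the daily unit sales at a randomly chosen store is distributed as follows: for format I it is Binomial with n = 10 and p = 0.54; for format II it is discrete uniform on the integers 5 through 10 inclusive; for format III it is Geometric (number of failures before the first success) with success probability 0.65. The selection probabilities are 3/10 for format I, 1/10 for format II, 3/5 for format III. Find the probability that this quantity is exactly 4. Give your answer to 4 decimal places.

Conditional on each format, P(X = 4): I: 0.169177; II: 0; III: 0.00975406.
By total probability, P(X = 4) = 0.3·0.169177 + 0.1·0 + 0.6·0.00975406 = 0.0566055.

0.0566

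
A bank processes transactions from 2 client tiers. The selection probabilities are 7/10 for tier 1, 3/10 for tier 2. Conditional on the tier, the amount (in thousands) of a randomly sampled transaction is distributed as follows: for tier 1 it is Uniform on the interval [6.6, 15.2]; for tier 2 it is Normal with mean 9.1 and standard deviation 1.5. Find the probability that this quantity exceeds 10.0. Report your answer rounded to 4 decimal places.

0.5055

Conditional on each tier, P(X > 10.0): 1: 0.604651; 2: 0.274253.
By total probability, P(X > 10.0) = 0.7·0.604651 + 0.3·0.274253 = 0.505532.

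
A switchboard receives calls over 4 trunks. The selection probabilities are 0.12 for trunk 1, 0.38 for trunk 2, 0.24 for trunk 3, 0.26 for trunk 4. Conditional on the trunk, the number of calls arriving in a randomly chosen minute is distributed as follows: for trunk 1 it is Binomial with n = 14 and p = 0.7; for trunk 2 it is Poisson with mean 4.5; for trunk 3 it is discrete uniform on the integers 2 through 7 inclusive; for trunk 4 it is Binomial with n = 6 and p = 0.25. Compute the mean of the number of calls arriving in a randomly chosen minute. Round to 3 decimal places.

Component means — 1: 9.8; 2: 4.5; 3: 4.5; 4: 1.5.
E[X] = 0.12·9.8 + 0.38·4.5 + 0.24·4.5 + 0.26·1.5 = 4.356.

4.356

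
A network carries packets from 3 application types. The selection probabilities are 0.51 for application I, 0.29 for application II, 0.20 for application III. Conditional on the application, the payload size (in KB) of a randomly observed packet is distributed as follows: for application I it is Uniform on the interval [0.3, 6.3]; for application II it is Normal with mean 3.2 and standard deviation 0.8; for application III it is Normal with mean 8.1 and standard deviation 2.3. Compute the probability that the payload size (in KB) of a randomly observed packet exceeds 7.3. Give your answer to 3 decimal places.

Conditional on each application, P(X > 7.3): I: 0; II: 1.48769e-07; III: 0.636015.
By total probability, P(X > 7.3) = 0.51·0 + 0.29·1.48769e-07 + 0.2·0.636015 = 0.127203.

0.127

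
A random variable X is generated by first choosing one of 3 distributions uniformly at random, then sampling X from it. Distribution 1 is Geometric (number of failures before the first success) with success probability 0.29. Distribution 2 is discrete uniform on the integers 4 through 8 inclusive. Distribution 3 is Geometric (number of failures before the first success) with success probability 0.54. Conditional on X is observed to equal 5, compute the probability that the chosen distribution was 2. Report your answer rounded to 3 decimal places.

Likelihoods P(X=5 | ·): 1: 0.0523227; 2: 0.2; 3: 0.011122.
Posterior ∝ prior × likelihood. Numerator for 2: 0.333333·0.2 = 0.0666667.
Normalizing constant: 0.333333·0.0523227 + 0.333333·0.2 + 0.333333·0.011122 = 0.0878149.
P(2 | observation) = 0.0666667 / 0.0878149 = 0.759173.

0.759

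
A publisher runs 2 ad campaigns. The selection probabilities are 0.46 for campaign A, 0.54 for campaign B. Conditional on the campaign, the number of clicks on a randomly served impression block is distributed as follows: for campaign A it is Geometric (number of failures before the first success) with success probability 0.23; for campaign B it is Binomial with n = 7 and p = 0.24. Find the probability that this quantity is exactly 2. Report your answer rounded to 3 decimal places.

0.228

Conditional on each campaign, P(X = 2): A: 0.136367; B: 0.306697.
By total probability, P(X = 2) = 0.46·0.136367 + 0.54·0.306697 = 0.228345.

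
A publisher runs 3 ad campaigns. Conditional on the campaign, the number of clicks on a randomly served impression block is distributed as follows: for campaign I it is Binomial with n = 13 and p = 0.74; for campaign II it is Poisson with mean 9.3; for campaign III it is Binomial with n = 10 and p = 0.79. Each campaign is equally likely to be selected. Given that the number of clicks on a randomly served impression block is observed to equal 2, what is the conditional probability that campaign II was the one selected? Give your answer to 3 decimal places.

0.970

Likelihoods P(X=2 | ·): I: 1.56771e-05; II: 0.00395364; III: 0.000106224.
Posterior ∝ prior × likelihood. Numerator for II: 0.333333·0.00395364 = 0.00131788.
Normalizing constant: 0.333333·1.56771e-05 + 0.333333·0.00395364 + 0.333333·0.000106224 = 0.00135851.
P(II | observation) = 0.00131788 / 0.00135851 = 0.97009.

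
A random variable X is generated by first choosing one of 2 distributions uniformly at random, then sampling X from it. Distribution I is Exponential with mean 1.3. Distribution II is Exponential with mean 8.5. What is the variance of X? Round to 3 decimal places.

Per component, I: μ=1.3, E[X²]=3.38; II: μ=8.5, E[X²]=144.5.
E[X] = 0.5·1.3 + 0.5·8.5 = 4.9.
E[X²] = 0.5·3.38 + 0.5·144.5 = 73.94.
Var(X) = E[X²] − (E[X])² = 73.94 − 24.01 = 49.93.

49.930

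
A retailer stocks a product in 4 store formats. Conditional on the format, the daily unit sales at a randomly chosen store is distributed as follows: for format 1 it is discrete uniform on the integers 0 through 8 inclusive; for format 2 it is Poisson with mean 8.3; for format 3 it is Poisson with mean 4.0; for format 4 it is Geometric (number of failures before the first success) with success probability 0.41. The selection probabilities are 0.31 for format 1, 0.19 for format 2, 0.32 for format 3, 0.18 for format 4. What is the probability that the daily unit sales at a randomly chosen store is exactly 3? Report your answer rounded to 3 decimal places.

Conditional on each format, P(X = 3): 1: 0.111111; 2: 0.0236831; 3: 0.195367; 4: 0.0842054.
By total probability, P(X = 3) = 0.31·0.111111 + 0.19·0.0236831 + 0.32·0.195367 + 0.18·0.0842054 = 0.116619.

0.117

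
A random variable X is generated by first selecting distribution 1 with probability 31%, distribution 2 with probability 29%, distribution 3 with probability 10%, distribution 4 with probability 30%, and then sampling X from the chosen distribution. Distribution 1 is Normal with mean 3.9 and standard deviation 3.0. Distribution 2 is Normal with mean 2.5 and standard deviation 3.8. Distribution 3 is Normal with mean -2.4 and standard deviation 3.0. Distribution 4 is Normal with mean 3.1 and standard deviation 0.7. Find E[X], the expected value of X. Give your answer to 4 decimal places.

Component means — 1: 3.9; 2: 2.5; 3: -2.4; 4: 3.1.
E[X] = 0.31·3.9 + 0.29·2.5 + 0.1·-2.4 + 0.3·3.1 = 2.624.

2.6240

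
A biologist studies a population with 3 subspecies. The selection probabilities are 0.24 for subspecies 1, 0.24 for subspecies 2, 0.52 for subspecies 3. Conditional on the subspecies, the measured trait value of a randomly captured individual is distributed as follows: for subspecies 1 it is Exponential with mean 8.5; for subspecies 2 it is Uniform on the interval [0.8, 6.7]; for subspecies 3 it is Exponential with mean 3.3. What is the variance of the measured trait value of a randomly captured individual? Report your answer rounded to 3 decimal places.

Per component, 1: μ=8.5, E[X²]=144.5; 2: μ=3.75, E[X²]=16.9633; 3: μ=3.3, E[X²]=21.78.
E[X] = 0.24·8.5 + 0.24·3.75 + 0.52·3.3 = 4.656.
E[X²] = 0.24·144.5 + 0.24·16.9633 + 0.52·21.78 = 50.0768.
Var(X) = E[X²] − (E[X])² = 50.0768 − 21.6783 = 28.3985.

28.398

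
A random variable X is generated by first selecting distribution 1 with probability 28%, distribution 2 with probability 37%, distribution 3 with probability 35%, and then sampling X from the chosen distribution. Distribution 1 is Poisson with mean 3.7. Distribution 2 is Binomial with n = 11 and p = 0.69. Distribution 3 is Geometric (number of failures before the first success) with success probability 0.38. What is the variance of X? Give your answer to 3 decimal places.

9.994

Per component, 1: μ=3.7, E[X²]=17.39; 2: μ=7.59, E[X²]=59.961; 3: μ=1.63158, E[X²]=6.95568.
E[X] = 0.28·3.7 + 0.37·7.59 + 0.35·1.63158 = 4.41535.
E[X²] = 0.28·17.39 + 0.37·59.961 + 0.35·6.95568 = 29.4893.
Var(X) = E[X²] − (E[X])² = 29.4893 − 19.4953 = 9.99392.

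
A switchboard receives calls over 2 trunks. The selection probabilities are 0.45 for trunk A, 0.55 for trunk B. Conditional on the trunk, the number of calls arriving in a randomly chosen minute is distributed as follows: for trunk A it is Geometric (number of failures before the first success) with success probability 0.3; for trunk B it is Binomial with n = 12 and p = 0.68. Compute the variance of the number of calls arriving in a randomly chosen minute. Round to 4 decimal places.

13.3388

Per component, A: μ=2.33333, E[X²]=13.2222; B: μ=8.16, E[X²]=69.1968.
E[X] = 0.45·2.33333 + 0.55·8.16 = 5.538.
E[X²] = 0.45·13.2222 + 0.55·69.1968 = 44.0082.
Var(X) = E[X²] − (E[X])² = 44.0082 − 30.6694 = 13.3388.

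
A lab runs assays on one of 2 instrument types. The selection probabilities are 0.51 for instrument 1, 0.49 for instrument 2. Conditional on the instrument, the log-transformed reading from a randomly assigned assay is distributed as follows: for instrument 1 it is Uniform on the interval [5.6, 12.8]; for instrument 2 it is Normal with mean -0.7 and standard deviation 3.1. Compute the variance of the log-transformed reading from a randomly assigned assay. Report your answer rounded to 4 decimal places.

Per component, 1: μ=9.2, E[X²]=88.96; 2: μ=-0.7, E[X²]=10.1.
E[X] = 0.51·9.2 + 0.49·-0.7 = 4.349.
E[X²] = 0.51·88.96 + 0.49·10.1 = 50.3186.
Var(X) = E[X²] − (E[X])² = 50.3186 − 18.9138 = 31.4048.

31.4048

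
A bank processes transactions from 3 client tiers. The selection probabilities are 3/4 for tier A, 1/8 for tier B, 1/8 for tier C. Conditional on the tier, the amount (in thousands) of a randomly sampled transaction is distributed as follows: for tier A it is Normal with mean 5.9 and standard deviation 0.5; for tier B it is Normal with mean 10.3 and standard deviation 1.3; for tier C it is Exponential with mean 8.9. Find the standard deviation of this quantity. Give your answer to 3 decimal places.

Per component, A: μ=5.9, E[X²]=35.06; B: μ=10.3, E[X²]=107.78; C: μ=8.9, E[X²]=158.42.
E[X] = 0.75·5.9 + 0.125·10.3 + 0.125·8.9 = 6.825.
E[X²] = 0.75·35.06 + 0.125·107.78 + 0.125·158.42 = 59.57.
Var(X) = E[X²] − (E[X])² = 59.57 − 46.5806 = 12.9894.
SD(X) = √12.9894 = 3.60408.

3.604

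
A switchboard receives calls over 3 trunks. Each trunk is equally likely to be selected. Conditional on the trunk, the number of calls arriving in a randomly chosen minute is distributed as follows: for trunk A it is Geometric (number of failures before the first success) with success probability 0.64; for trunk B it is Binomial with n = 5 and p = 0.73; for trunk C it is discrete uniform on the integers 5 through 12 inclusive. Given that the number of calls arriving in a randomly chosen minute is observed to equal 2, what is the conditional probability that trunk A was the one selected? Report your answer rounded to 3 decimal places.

0.442

Likelihoods P(X=2 | ·): A: 0.082944; B: 0.104891; C: 0.
Posterior ∝ prior × likelihood. Numerator for A: 0.333333·0.082944 = 0.027648.
Normalizing constant: 0.333333·0.082944 + 0.333333·0.104891 + 0.333333·0 = 0.0626116.
P(A | observation) = 0.027648 / 0.0626116 = 0.44158.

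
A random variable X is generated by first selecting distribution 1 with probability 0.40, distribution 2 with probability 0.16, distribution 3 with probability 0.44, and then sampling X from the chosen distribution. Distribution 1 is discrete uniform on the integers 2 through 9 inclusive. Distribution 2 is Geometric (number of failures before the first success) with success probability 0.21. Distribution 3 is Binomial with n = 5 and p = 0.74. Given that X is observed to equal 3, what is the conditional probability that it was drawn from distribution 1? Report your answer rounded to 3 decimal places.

0.267

Likelihoods P(X=3 | ·): 1: 0.125; 2: 0.103538; 3: 0.273931.
Posterior ∝ prior × likelihood. Numerator for 1: 0.4·0.125 = 0.05.
Normalizing constant: 0.4·0.125 + 0.16·0.103538 + 0.44·0.273931 = 0.187096.
P(1 | observation) = 0.05 / 0.187096 = 0.267243.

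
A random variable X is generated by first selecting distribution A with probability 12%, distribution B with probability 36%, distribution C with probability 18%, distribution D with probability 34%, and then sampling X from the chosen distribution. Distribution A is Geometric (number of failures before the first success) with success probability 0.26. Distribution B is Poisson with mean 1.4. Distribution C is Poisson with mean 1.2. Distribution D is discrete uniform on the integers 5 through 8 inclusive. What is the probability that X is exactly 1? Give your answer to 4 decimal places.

Conditional on each component, P(X = 1): A: 0.1924; B: 0.345236; C: 0.361433; D: 0.
By total probability, P(X = 1) = 0.12·0.1924 + 0.36·0.345236 + 0.18·0.361433 + 0.34·0 = 0.212431.

0.2124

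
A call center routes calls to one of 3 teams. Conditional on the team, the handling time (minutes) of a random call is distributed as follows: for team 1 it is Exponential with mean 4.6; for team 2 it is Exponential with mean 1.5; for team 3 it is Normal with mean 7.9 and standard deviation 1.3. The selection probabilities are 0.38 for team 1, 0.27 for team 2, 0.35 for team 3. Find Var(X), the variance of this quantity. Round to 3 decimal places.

Per component, 1: μ=4.6, E[X²]=42.32; 2: μ=1.5, E[X²]=4.5; 3: μ=7.9, E[X²]=64.1.
E[X] = 0.38·4.6 + 0.27·1.5 + 0.35·7.9 = 4.918.
E[X²] = 0.38·42.32 + 0.27·4.5 + 0.35·64.1 = 39.7316.
Var(X) = E[X²] − (E[X])² = 39.7316 − 24.1867 = 15.5449.

15.545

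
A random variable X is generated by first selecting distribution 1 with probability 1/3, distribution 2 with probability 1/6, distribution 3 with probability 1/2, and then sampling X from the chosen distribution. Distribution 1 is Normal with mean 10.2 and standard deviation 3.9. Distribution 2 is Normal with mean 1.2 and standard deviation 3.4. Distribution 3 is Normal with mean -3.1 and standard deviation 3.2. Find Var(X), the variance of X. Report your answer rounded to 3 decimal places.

Per component, 1: μ=10.2, E[X²]=119.25; 2: μ=1.2, E[X²]=13; 3: μ=-3.1, E[X²]=19.85.
E[X] = 0.333333·10.2 + 0.166667·1.2 + 0.5·-3.1 = 2.05.
E[X²] = 0.333333·119.25 + 0.166667·13 + 0.5·19.85 = 51.8417.
Var(X) = E[X²] − (E[X])² = 51.8417 − 4.2025 = 47.6392.

47.639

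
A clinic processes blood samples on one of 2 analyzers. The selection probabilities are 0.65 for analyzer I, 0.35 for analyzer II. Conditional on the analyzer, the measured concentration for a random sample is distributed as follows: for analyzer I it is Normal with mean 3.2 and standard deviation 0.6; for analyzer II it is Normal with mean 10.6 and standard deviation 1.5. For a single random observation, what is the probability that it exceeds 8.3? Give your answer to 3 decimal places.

Conditional on each analyzer, P(X > 8.3): I: 0; II: 0.937403.
By total probability, P(X > 8.3) = 0.65·0 + 0.35·0.937403 = 0.328091.

0.328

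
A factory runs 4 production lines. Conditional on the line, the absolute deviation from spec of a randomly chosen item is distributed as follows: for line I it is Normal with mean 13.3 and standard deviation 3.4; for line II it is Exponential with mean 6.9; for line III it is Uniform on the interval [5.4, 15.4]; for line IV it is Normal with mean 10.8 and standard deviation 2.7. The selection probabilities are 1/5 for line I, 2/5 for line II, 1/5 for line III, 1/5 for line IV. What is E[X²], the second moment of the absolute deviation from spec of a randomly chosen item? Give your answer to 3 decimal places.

123.863

For each component E[X²] = Var + (mean)², giving I: 188.45; II: 95.22; III: 116.493; IV: 123.93.
Overall E[X²] = 0.2·188.45 + 0.4·95.22 + 0.2·116.493 + 0.2·123.93 = 123.863.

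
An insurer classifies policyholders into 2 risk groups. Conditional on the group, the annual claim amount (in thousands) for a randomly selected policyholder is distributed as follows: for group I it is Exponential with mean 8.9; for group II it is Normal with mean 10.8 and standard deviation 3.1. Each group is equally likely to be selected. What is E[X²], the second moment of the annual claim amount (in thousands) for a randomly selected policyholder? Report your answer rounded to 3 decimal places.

For each component E[X²] = Var + (mean)², giving I: 158.42; II: 126.25.
Overall E[X²] = 0.5·158.42 + 0.5·126.25 = 142.335.

142.335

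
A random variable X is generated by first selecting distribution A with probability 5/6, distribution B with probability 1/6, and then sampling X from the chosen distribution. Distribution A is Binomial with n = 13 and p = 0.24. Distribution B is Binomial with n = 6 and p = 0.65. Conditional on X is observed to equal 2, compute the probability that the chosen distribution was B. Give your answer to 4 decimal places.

0.0797

Likelihoods P(X=2 | ·): A: 0.219516; B: 0.0951021.
Posterior ∝ prior × likelihood. Numerator for B: 0.166667·0.0951021 = 0.0158504.
Normalizing constant: 0.833333·0.219516 + 0.166667·0.0951021 = 0.198781.
P(B | observation) = 0.0158504 / 0.198781 = 0.0797379.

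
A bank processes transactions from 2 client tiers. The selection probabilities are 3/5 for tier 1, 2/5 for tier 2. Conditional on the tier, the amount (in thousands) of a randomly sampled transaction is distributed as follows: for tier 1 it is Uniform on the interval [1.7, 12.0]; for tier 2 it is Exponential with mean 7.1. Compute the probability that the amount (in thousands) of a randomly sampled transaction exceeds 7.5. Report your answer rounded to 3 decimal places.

Conditional on each tier, P(X > 7.5): 1: 0.436893; 2: 0.347727.
By total probability, P(X > 7.5) = 0.6·0.436893 + 0.4·0.347727 = 0.401227.

0.401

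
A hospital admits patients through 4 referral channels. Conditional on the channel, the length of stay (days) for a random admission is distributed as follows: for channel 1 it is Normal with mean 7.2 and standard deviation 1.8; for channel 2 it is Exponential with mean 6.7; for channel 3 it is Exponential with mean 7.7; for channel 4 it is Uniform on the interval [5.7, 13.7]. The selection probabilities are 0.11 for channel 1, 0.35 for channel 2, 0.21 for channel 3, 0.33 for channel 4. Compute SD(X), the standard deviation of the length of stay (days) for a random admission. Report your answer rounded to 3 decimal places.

Per component, 1: μ=7.2, E[X²]=55.08; 2: μ=6.7, E[X²]=89.78; 3: μ=7.7, E[X²]=118.58; 4: μ=9.7, E[X²]=99.4233.
E[X] = 0.11·7.2 + 0.35·6.7 + 0.21·7.7 + 0.33·9.7 = 7.955.
E[X²] = 0.11·55.08 + 0.35·89.78 + 0.21·118.58 + 0.33·99.4233 = 95.1933.
Var(X) = E[X²] − (E[X])² = 95.1933 − 63.282 = 31.9113.
SD(X) = √31.9113 = 5.64901.

5.649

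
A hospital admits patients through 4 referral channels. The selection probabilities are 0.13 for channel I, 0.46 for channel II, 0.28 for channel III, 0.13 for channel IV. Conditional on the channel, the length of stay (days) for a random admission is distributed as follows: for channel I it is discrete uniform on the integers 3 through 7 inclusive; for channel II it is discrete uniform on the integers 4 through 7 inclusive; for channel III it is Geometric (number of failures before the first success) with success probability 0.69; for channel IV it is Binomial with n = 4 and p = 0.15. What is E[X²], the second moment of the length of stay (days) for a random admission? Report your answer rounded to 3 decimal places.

For each component E[X²] = Var + (mean)², giving I: 27; II: 31.5; III: 0.852972; IV: 0.87.
Overall E[X²] = 0.13·27 + 0.46·31.5 + 0.28·0.852972 + 0.13·0.87 = 18.3519.

18.352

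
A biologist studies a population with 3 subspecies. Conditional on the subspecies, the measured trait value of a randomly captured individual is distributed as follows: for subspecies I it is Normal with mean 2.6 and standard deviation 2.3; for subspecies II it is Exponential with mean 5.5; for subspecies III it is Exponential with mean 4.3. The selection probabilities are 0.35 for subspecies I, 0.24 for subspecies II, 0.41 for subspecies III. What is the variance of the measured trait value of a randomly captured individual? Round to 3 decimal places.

17.955

Per component, I: μ=2.6, E[X²]=12.05; II: μ=5.5, E[X²]=60.5; III: μ=4.3, E[X²]=36.98.
E[X] = 0.35·2.6 + 0.24·5.5 + 0.41·4.3 = 3.993.
E[X²] = 0.35·12.05 + 0.24·60.5 + 0.41·36.98 = 33.8993.
Var(X) = E[X²] − (E[X])² = 33.8993 − 15.944 = 17.9553.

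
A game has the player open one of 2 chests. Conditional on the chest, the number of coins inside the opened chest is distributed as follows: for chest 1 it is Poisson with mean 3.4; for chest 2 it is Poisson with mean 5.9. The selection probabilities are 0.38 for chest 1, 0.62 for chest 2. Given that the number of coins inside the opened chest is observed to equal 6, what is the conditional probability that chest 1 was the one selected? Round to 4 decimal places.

Likelihoods P(X=6 | ·): 1: 0.0716044; 2: 0.160488.
Posterior ∝ prior × likelihood. Numerator for 1: 0.38·0.0716044 = 0.0272097.
Normalizing constant: 0.38·0.0716044 + 0.62·0.160488 = 0.126712.
P(1 | observation) = 0.0272097 / 0.126712 = 0.214736.

0.2147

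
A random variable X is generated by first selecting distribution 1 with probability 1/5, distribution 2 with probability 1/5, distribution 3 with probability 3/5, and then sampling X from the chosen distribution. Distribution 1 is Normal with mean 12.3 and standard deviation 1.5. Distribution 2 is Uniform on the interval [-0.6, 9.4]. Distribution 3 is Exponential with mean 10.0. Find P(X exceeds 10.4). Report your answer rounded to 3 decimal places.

Conditional on each component, P(X > 10.4): 1: 0.897363; 2: 0; 3: 0.353455.
By total probability, P(X > 10.4) = 0.2·0.897363 + 0.2·0 + 0.6·0.353455 = 0.391545.

0.392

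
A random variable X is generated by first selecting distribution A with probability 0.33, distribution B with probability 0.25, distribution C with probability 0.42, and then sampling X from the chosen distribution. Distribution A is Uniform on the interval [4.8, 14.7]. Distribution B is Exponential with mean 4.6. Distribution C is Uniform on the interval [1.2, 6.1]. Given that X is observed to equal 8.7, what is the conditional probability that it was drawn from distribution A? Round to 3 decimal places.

Likelihoods f(8.7 | ·): A: 0.10101; B: 0.0327989; C: 0.
Posterior ∝ prior × likelihood. Numerator for A: 0.33·0.10101 = 0.0333333.
Normalizing constant: 0.33·0.10101 + 0.25·0.0327989 + 0.42·0 = 0.0415331.
P(A | observation) = 0.0333333 / 0.0415331 = 0.802574.

0.803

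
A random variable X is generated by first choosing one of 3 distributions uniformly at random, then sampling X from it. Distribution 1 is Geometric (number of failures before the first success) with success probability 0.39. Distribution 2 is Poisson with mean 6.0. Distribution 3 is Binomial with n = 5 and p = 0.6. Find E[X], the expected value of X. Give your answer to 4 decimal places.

3.5214

Component means — 1: 1.5641; 2: 6; 3: 3.
E[X] = 0.333333·1.5641 + 0.333333·6 + 0.333333·3 = 3.52137.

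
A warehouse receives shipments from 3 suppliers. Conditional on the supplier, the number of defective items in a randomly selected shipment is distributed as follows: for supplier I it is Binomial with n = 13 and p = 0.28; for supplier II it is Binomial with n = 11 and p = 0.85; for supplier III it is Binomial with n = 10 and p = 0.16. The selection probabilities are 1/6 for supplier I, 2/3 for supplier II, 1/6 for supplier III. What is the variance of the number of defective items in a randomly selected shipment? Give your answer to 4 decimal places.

12.0077

Per component, I: μ=3.64, E[X²]=15.8704; II: μ=9.35, E[X²]=88.825; III: μ=1.6, E[X²]=3.904.
E[X] = 0.166667·3.64 + 0.666667·9.35 + 0.166667·1.6 = 7.10667.
E[X²] = 0.166667·15.8704 + 0.666667·88.825 + 0.166667·3.904 = 62.5124.
Var(X) = E[X²] − (E[X])² = 62.5124 − 50.5047 = 12.0077.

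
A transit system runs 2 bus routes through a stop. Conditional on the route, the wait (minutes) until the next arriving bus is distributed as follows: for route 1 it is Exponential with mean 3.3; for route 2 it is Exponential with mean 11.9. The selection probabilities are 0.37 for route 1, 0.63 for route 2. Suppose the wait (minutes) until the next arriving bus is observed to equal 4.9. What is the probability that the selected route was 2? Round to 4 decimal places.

Likelihoods f(4.9 | ·): 1: 0.0686475; 2: 0.0556706.
Posterior ∝ prior × likelihood. Numerator for 2: 0.63·0.0556706 = 0.0350725.
Normalizing constant: 0.37·0.0686475 + 0.63·0.0556706 = 0.060472.
P(2 | observation) = 0.0350725 / 0.060472 = 0.579978.

0.5800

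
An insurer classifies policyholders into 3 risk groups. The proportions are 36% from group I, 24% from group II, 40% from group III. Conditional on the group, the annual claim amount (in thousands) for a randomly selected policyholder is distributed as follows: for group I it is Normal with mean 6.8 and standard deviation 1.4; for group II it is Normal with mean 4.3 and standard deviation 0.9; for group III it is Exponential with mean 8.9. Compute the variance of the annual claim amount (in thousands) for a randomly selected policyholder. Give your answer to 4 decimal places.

35.7904

Per component, I: μ=6.8, E[X²]=48.2; II: μ=4.3, E[X²]=19.3; III: μ=8.9, E[X²]=158.42.
E[X] = 0.36·6.8 + 0.24·4.3 + 0.4·8.9 = 7.04.
E[X²] = 0.36·48.2 + 0.24·19.3 + 0.4·158.42 = 85.352.
Var(X) = E[X²] − (E[X])² = 85.352 − 49.5616 = 35.7904.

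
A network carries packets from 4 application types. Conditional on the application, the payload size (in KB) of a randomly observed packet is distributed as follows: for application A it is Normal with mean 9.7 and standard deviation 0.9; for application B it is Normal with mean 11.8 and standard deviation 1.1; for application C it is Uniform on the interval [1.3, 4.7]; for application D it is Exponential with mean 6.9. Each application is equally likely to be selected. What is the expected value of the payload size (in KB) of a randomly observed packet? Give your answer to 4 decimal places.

Component means — A: 9.7; B: 11.8; C: 3; D: 6.9.
E[X] = 0.25·9.7 + 0.25·11.8 + 0.25·3 + 0.25·6.9 = 7.85.

7.8500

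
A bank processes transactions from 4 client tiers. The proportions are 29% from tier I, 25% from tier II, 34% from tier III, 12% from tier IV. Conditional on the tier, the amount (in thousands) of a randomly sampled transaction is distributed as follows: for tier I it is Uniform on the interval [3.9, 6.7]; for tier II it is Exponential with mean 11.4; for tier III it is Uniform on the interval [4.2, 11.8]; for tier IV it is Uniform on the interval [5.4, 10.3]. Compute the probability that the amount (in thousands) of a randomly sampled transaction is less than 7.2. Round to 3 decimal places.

Conditional on each tier, P(X < 7.2): I: 1; II: 0.468248; III: 0.394737; IV: 0.367347.
By total probability, P(X < 7.2) = 0.29·1 + 0.25·0.468248 + 0.34·0.394737 + 0.12·0.367347 = 0.585354.

0.585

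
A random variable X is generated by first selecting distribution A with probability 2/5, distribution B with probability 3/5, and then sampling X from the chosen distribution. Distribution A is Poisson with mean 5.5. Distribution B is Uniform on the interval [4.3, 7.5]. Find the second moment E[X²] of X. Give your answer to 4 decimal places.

35.6980

For each component E[X²] = Var + (mean)², giving A: 35.75; B: 35.6633.
Overall E[X²] = 0.4·35.75 + 0.6·35.6633 = 35.698.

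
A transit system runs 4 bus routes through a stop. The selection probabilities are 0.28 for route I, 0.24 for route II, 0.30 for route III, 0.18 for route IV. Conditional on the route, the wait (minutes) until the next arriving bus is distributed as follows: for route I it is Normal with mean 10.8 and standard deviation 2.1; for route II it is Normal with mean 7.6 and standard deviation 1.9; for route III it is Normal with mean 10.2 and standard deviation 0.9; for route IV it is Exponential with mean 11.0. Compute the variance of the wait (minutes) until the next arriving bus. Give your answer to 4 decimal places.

25.8653

Per component, I: μ=10.8, E[X²]=121.05; II: μ=7.6, E[X²]=61.37; III: μ=10.2, E[X²]=104.85; IV: μ=11, E[X²]=242.
E[X] = 0.28·10.8 + 0.24·7.6 + 0.3·10.2 + 0.18·11 = 9.888.
E[X²] = 0.28·121.05 + 0.24·61.37 + 0.3·104.85 + 0.18·242 = 123.638.
Var(X) = E[X²] − (E[X])² = 123.638 − 97.7725 = 25.8653.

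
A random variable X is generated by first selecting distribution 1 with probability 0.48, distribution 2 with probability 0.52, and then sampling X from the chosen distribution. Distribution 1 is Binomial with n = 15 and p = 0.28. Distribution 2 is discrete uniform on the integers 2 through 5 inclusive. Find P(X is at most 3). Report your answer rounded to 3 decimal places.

0.432

Conditional on each component, P(X ≤ 3): 1: 0.35839; 2: 0.5.
By total probability, P(X ≤ 3) = 0.48·0.35839 + 0.52·0.5 = 0.432027.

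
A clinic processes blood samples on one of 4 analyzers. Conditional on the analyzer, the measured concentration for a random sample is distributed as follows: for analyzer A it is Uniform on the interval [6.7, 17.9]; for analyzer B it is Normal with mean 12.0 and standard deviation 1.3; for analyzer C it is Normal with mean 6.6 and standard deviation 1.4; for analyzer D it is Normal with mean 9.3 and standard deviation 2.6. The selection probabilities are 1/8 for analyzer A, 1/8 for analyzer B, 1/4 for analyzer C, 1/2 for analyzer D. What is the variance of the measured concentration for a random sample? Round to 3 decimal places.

Per component, A: μ=12.3, E[X²]=161.743; B: μ=12, E[X²]=145.69; C: μ=6.6, E[X²]=45.52; D: μ=9.3, E[X²]=93.25.
E[X] = 0.125·12.3 + 0.125·12 + 0.25·6.6 + 0.5·9.3 = 9.3375.
E[X²] = 0.125·161.743 + 0.125·145.69 + 0.25·45.52 + 0.5·93.25 = 96.4342.
Var(X) = E[X²] − (E[X])² = 96.4342 − 87.1889 = 9.24526.

9.245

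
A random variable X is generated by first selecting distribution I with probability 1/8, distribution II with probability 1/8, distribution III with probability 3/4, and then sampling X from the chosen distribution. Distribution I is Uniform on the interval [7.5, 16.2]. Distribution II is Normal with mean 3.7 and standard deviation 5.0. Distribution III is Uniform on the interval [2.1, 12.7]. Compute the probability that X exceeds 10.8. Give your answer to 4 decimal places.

0.2217

Conditional on each component, P(X > 10.8): I: 0.62069; II: 0.0778038; III: 0.179245.
By total probability, P(X > 10.8) = 0.125·0.62069 + 0.125·0.0778038 + 0.75·0.179245 = 0.221746.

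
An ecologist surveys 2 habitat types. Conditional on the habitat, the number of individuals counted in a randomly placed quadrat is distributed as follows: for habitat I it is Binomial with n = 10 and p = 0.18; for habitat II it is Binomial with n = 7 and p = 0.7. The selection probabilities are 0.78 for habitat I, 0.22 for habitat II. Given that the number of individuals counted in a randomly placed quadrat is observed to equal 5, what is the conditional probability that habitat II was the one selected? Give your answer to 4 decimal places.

Likelihoods P(X=5 | ·): I: 0.0176536; II: 0.317652.
Posterior ∝ prior × likelihood. Numerator for II: 0.22·0.317652 = 0.0698835.
Normalizing constant: 0.78·0.0176536 + 0.22·0.317652 = 0.0836533.
P(II | observation) = 0.0698835 / 0.0836533 = 0.835395.

0.8354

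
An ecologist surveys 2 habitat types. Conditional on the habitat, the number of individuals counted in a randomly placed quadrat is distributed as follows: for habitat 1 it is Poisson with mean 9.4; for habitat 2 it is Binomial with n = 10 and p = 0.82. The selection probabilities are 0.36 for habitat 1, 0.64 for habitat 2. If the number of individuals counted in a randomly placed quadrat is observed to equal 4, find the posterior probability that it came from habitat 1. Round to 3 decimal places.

0.824

Likelihoods P(X=4 | ·): 1: 0.0269111; 2: 0.00322931.
Posterior ∝ prior × likelihood. Numerator for 1: 0.36·0.0269111 = 0.00968801.
Normalizing constant: 0.36·0.0269111 + 0.64·0.00322931 = 0.0117548.
P(1 | observation) = 0.00968801 / 0.0117548 = 0.824177.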